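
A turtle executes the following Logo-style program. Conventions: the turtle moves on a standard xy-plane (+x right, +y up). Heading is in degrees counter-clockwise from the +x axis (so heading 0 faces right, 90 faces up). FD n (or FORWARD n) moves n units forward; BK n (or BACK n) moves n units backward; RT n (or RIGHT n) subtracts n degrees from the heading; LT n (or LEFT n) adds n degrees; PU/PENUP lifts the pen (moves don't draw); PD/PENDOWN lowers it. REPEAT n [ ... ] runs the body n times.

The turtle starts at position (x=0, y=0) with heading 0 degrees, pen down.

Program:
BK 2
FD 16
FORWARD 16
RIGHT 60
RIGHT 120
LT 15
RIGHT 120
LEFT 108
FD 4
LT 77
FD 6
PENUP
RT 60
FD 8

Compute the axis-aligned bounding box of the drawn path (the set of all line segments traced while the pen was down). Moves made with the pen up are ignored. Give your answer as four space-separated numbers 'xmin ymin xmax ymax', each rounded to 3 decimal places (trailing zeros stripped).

Executing turtle program step by step:
Start: pos=(0,0), heading=0, pen down
BK 2: (0,0) -> (-2,0) [heading=0, draw]
FD 16: (-2,0) -> (14,0) [heading=0, draw]
FD 16: (14,0) -> (30,0) [heading=0, draw]
RT 60: heading 0 -> 300
RT 120: heading 300 -> 180
LT 15: heading 180 -> 195
RT 120: heading 195 -> 75
LT 108: heading 75 -> 183
FD 4: (30,0) -> (26.005,-0.209) [heading=183, draw]
LT 77: heading 183 -> 260
FD 6: (26.005,-0.209) -> (24.964,-6.118) [heading=260, draw]
PU: pen up
RT 60: heading 260 -> 200
FD 8: (24.964,-6.118) -> (17.446,-8.854) [heading=200, move]
Final: pos=(17.446,-8.854), heading=200, 5 segment(s) drawn

Segment endpoints: x in {-2, 0, 14, 24.964, 26.005, 30}, y in {-6.118, -0.209, 0}
xmin=-2, ymin=-6.118, xmax=30, ymax=0

Answer: -2 -6.118 30 0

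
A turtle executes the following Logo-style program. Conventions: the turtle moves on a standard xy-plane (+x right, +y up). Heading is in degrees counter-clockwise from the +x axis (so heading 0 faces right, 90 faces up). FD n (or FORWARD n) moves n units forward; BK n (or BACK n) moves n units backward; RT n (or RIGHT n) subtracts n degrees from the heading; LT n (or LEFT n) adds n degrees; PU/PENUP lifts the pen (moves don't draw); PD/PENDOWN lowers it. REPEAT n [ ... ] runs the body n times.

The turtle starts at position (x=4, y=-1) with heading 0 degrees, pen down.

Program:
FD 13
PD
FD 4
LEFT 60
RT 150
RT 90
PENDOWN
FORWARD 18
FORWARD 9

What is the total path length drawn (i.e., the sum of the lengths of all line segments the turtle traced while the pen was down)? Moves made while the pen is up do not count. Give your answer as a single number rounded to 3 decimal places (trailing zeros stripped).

Executing turtle program step by step:
Start: pos=(4,-1), heading=0, pen down
FD 13: (4,-1) -> (17,-1) [heading=0, draw]
PD: pen down
FD 4: (17,-1) -> (21,-1) [heading=0, draw]
LT 60: heading 0 -> 60
RT 150: heading 60 -> 270
RT 90: heading 270 -> 180
PD: pen down
FD 18: (21,-1) -> (3,-1) [heading=180, draw]
FD 9: (3,-1) -> (-6,-1) [heading=180, draw]
Final: pos=(-6,-1), heading=180, 4 segment(s) drawn

Segment lengths:
  seg 1: (4,-1) -> (17,-1), length = 13
  seg 2: (17,-1) -> (21,-1), length = 4
  seg 3: (21,-1) -> (3,-1), length = 18
  seg 4: (3,-1) -> (-6,-1), length = 9
Total = 44

Answer: 44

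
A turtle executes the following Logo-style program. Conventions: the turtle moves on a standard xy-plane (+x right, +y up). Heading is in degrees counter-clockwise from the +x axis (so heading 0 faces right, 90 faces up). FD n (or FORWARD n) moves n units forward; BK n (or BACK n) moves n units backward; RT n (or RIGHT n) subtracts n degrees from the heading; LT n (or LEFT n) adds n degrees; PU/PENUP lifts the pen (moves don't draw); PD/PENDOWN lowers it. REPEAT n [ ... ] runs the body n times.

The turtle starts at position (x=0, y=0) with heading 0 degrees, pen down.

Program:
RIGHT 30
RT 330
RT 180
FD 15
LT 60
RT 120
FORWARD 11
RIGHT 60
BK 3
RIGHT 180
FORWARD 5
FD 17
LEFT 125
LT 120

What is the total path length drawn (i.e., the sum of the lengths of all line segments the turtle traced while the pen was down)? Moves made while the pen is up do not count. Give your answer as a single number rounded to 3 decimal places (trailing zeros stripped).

Answer: 51

Derivation:
Executing turtle program step by step:
Start: pos=(0,0), heading=0, pen down
RT 30: heading 0 -> 330
RT 330: heading 330 -> 0
RT 180: heading 0 -> 180
FD 15: (0,0) -> (-15,0) [heading=180, draw]
LT 60: heading 180 -> 240
RT 120: heading 240 -> 120
FD 11: (-15,0) -> (-20.5,9.526) [heading=120, draw]
RT 60: heading 120 -> 60
BK 3: (-20.5,9.526) -> (-22,6.928) [heading=60, draw]
RT 180: heading 60 -> 240
FD 5: (-22,6.928) -> (-24.5,2.598) [heading=240, draw]
FD 17: (-24.5,2.598) -> (-33,-12.124) [heading=240, draw]
LT 125: heading 240 -> 5
LT 120: heading 5 -> 125
Final: pos=(-33,-12.124), heading=125, 5 segment(s) drawn

Segment lengths:
  seg 1: (0,0) -> (-15,0), length = 15
  seg 2: (-15,0) -> (-20.5,9.526), length = 11
  seg 3: (-20.5,9.526) -> (-22,6.928), length = 3
  seg 4: (-22,6.928) -> (-24.5,2.598), length = 5
  seg 5: (-24.5,2.598) -> (-33,-12.124), length = 17
Total = 51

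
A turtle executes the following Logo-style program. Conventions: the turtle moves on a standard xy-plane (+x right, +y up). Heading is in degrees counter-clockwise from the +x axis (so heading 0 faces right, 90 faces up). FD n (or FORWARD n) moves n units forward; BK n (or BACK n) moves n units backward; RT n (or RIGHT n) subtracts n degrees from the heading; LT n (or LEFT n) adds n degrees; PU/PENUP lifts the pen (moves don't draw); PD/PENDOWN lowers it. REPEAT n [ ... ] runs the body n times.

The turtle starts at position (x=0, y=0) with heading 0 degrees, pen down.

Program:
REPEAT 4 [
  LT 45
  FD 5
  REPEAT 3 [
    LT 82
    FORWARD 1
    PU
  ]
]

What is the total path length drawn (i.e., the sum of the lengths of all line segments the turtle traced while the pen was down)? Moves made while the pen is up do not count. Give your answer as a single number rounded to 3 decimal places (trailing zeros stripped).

Executing turtle program step by step:
Start: pos=(0,0), heading=0, pen down
REPEAT 4 [
  -- iteration 1/4 --
  LT 45: heading 0 -> 45
  FD 5: (0,0) -> (3.536,3.536) [heading=45, draw]
  REPEAT 3 [
    -- iteration 1/3 --
    LT 82: heading 45 -> 127
    FD 1: (3.536,3.536) -> (2.934,4.334) [heading=127, draw]
    PU: pen up
    -- iteration 2/3 --
    LT 82: heading 127 -> 209
    FD 1: (2.934,4.334) -> (2.059,3.849) [heading=209, move]
    PU: pen up
    -- iteration 3/3 --
    LT 82: heading 209 -> 291
    FD 1: (2.059,3.849) -> (2.417,2.916) [heading=291, move]
    PU: pen up
  ]
  -- iteration 2/4 --
  LT 45: heading 291 -> 336
  FD 5: (2.417,2.916) -> (6.985,0.882) [heading=336, move]
  REPEAT 3 [
    -- iteration 1/3 --
    LT 82: heading 336 -> 58
    FD 1: (6.985,0.882) -> (7.515,1.73) [heading=58, move]
    PU: pen up
    -- iteration 2/3 --
    LT 82: heading 58 -> 140
    FD 1: (7.515,1.73) -> (6.749,2.373) [heading=140, move]
    PU: pen up
    -- iteration 3/3 --
    LT 82: heading 140 -> 222
    FD 1: (6.749,2.373) -> (6.006,1.704) [heading=222, move]
    PU: pen up
  ]
  -- iteration 3/4 --
  LT 45: heading 222 -> 267
  FD 5: (6.006,1.704) -> (5.744,-3.289) [heading=267, move]
  REPEAT 3 [
    -- iteration 1/3 --
    LT 82: heading 267 -> 349
    FD 1: (5.744,-3.289) -> (6.726,-3.48) [heading=349, move]
    PU: pen up
    -- iteration 2/3 --
    LT 82: heading 349 -> 71
    FD 1: (6.726,-3.48) -> (7.051,-2.535) [heading=71, move]
    PU: pen up
    -- iteration 3/3 --
    LT 82: heading 71 -> 153
    FD 1: (7.051,-2.535) -> (6.16,-2.081) [heading=153, move]
    PU: pen up
  ]
  -- iteration 4/4 --
  LT 45: heading 153 -> 198
  FD 5: (6.16,-2.081) -> (1.405,-3.626) [heading=198, move]
  REPEAT 3 [
    -- iteration 1/3 --
    LT 82: heading 198 -> 280
    FD 1: (1.405,-3.626) -> (1.579,-4.611) [heading=280, move]
    PU: pen up
    -- iteration 2/3 --
    LT 82: heading 280 -> 2
    FD 1: (1.579,-4.611) -> (2.578,-4.576) [heading=2, move]
    PU: pen up
    -- iteration 3/3 --
    LT 82: heading 2 -> 84
    FD 1: (2.578,-4.576) -> (2.683,-3.581) [heading=84, move]
    PU: pen up
  ]
]
Final: pos=(2.683,-3.581), heading=84, 2 segment(s) drawn

Segment lengths:
  seg 1: (0,0) -> (3.536,3.536), length = 5
  seg 2: (3.536,3.536) -> (2.934,4.334), length = 1
Total = 6

Answer: 6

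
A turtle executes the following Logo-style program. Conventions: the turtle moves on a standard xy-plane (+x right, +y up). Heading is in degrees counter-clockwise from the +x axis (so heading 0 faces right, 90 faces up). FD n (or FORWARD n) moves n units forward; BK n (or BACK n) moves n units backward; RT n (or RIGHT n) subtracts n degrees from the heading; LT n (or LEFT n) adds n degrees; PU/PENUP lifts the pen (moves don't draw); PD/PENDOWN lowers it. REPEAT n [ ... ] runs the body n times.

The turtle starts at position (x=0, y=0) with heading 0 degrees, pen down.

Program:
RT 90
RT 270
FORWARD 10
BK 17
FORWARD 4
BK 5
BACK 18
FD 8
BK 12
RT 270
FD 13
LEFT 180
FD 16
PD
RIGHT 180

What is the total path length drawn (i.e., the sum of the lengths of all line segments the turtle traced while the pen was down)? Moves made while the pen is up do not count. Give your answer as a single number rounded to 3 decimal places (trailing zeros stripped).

Answer: 103

Derivation:
Executing turtle program step by step:
Start: pos=(0,0), heading=0, pen down
RT 90: heading 0 -> 270
RT 270: heading 270 -> 0
FD 10: (0,0) -> (10,0) [heading=0, draw]
BK 17: (10,0) -> (-7,0) [heading=0, draw]
FD 4: (-7,0) -> (-3,0) [heading=0, draw]
BK 5: (-3,0) -> (-8,0) [heading=0, draw]
BK 18: (-8,0) -> (-26,0) [heading=0, draw]
FD 8: (-26,0) -> (-18,0) [heading=0, draw]
BK 12: (-18,0) -> (-30,0) [heading=0, draw]
RT 270: heading 0 -> 90
FD 13: (-30,0) -> (-30,13) [heading=90, draw]
LT 180: heading 90 -> 270
FD 16: (-30,13) -> (-30,-3) [heading=270, draw]
PD: pen down
RT 180: heading 270 -> 90
Final: pos=(-30,-3), heading=90, 9 segment(s) drawn

Segment lengths:
  seg 1: (0,0) -> (10,0), length = 10
  seg 2: (10,0) -> (-7,0), length = 17
  seg 3: (-7,0) -> (-3,0), length = 4
  seg 4: (-3,0) -> (-8,0), length = 5
  seg 5: (-8,0) -> (-26,0), length = 18
  seg 6: (-26,0) -> (-18,0), length = 8
  seg 7: (-18,0) -> (-30,0), length = 12
  seg 8: (-30,0) -> (-30,13), length = 13
  seg 9: (-30,13) -> (-30,-3), length = 16
Total = 103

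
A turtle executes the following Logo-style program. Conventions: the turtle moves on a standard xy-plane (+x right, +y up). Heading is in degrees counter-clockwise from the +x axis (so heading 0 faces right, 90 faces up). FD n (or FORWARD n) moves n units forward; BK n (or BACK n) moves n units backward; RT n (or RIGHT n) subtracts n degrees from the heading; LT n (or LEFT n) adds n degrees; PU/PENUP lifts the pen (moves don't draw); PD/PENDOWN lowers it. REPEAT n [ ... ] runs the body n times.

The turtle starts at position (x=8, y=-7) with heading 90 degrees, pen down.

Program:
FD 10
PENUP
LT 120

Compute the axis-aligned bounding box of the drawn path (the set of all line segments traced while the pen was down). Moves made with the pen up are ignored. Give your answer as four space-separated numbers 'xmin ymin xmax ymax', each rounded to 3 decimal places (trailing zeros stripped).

Executing turtle program step by step:
Start: pos=(8,-7), heading=90, pen down
FD 10: (8,-7) -> (8,3) [heading=90, draw]
PU: pen up
LT 120: heading 90 -> 210
Final: pos=(8,3), heading=210, 1 segment(s) drawn

Segment endpoints: x in {8}, y in {-7, 3}
xmin=8, ymin=-7, xmax=8, ymax=3

Answer: 8 -7 8 3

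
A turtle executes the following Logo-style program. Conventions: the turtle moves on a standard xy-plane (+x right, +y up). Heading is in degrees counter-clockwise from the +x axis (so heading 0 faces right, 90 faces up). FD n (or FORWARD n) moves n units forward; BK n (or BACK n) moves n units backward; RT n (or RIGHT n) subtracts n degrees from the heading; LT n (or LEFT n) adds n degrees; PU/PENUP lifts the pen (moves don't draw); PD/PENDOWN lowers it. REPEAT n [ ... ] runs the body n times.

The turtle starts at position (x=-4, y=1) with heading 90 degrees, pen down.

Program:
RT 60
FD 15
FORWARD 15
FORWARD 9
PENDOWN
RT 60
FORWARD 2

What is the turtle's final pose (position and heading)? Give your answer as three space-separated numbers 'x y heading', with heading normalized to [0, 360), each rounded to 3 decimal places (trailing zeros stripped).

Answer: 31.507 19.5 330

Derivation:
Executing turtle program step by step:
Start: pos=(-4,1), heading=90, pen down
RT 60: heading 90 -> 30
FD 15: (-4,1) -> (8.99,8.5) [heading=30, draw]
FD 15: (8.99,8.5) -> (21.981,16) [heading=30, draw]
FD 9: (21.981,16) -> (29.775,20.5) [heading=30, draw]
PD: pen down
RT 60: heading 30 -> 330
FD 2: (29.775,20.5) -> (31.507,19.5) [heading=330, draw]
Final: pos=(31.507,19.5), heading=330, 4 segment(s) drawn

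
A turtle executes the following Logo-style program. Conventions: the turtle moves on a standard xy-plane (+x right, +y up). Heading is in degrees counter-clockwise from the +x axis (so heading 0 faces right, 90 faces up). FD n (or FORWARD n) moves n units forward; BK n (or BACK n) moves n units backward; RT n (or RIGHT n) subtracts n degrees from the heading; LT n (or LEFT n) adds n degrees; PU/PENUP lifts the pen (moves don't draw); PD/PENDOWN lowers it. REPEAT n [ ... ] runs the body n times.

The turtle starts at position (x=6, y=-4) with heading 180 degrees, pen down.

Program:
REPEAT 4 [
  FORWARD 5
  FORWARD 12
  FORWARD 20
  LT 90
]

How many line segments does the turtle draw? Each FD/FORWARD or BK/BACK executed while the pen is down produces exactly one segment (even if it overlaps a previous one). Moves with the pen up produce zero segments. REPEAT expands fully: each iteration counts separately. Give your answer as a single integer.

Answer: 12

Derivation:
Executing turtle program step by step:
Start: pos=(6,-4), heading=180, pen down
REPEAT 4 [
  -- iteration 1/4 --
  FD 5: (6,-4) -> (1,-4) [heading=180, draw]
  FD 12: (1,-4) -> (-11,-4) [heading=180, draw]
  FD 20: (-11,-4) -> (-31,-4) [heading=180, draw]
  LT 90: heading 180 -> 270
  -- iteration 2/4 --
  FD 5: (-31,-4) -> (-31,-9) [heading=270, draw]
  FD 12: (-31,-9) -> (-31,-21) [heading=270, draw]
  FD 20: (-31,-21) -> (-31,-41) [heading=270, draw]
  LT 90: heading 270 -> 0
  -- iteration 3/4 --
  FD 5: (-31,-41) -> (-26,-41) [heading=0, draw]
  FD 12: (-26,-41) -> (-14,-41) [heading=0, draw]
  FD 20: (-14,-41) -> (6,-41) [heading=0, draw]
  LT 90: heading 0 -> 90
  -- iteration 4/4 --
  FD 5: (6,-41) -> (6,-36) [heading=90, draw]
  FD 12: (6,-36) -> (6,-24) [heading=90, draw]
  FD 20: (6,-24) -> (6,-4) [heading=90, draw]
  LT 90: heading 90 -> 180
]
Final: pos=(6,-4), heading=180, 12 segment(s) drawn
Segments drawn: 12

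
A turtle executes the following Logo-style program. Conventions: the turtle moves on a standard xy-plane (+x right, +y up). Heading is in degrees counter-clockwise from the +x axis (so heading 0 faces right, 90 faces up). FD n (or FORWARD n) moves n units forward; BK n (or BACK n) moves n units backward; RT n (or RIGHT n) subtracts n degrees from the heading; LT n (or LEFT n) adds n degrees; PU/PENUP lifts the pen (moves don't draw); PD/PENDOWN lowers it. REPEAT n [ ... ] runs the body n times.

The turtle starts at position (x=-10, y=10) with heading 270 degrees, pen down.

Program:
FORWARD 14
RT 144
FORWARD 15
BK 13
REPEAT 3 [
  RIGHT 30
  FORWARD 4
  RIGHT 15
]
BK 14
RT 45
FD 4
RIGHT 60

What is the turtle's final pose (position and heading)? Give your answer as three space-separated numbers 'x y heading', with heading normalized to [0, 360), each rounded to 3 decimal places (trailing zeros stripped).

Executing turtle program step by step:
Start: pos=(-10,10), heading=270, pen down
FD 14: (-10,10) -> (-10,-4) [heading=270, draw]
RT 144: heading 270 -> 126
FD 15: (-10,-4) -> (-18.817,8.135) [heading=126, draw]
BK 13: (-18.817,8.135) -> (-11.176,-2.382) [heading=126, draw]
REPEAT 3 [
  -- iteration 1/3 --
  RT 30: heading 126 -> 96
  FD 4: (-11.176,-2.382) -> (-11.594,1.596) [heading=96, draw]
  RT 15: heading 96 -> 81
  -- iteration 2/3 --
  RT 30: heading 81 -> 51
  FD 4: (-11.594,1.596) -> (-9.076,4.705) [heading=51, draw]
  RT 15: heading 51 -> 36
  -- iteration 3/3 --
  RT 30: heading 36 -> 6
  FD 4: (-9.076,4.705) -> (-5.098,5.123) [heading=6, draw]
  RT 15: heading 6 -> 351
]
BK 14: (-5.098,5.123) -> (-18.926,7.313) [heading=351, draw]
RT 45: heading 351 -> 306
FD 4: (-18.926,7.313) -> (-16.575,4.077) [heading=306, draw]
RT 60: heading 306 -> 246
Final: pos=(-16.575,4.077), heading=246, 8 segment(s) drawn

Answer: -16.575 4.077 246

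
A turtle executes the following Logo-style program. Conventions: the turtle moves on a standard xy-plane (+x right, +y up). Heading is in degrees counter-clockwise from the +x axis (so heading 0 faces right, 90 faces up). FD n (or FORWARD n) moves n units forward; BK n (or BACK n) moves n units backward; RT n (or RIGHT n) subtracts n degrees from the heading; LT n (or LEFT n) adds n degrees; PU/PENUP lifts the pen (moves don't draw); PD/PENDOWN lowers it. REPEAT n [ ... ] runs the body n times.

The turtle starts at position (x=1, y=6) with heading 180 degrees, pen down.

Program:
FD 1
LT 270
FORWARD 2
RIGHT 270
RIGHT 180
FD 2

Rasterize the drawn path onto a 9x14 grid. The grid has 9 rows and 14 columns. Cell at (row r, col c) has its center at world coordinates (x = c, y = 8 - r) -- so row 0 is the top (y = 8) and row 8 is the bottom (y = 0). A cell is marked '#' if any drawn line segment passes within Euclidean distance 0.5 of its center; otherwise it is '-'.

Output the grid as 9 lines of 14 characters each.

Segment 0: (1,6) -> (0,6)
Segment 1: (0,6) -> (0,8)
Segment 2: (0,8) -> (2,8)

Answer: ###-----------
#-------------
##------------
--------------
--------------
--------------
--------------
--------------
--------------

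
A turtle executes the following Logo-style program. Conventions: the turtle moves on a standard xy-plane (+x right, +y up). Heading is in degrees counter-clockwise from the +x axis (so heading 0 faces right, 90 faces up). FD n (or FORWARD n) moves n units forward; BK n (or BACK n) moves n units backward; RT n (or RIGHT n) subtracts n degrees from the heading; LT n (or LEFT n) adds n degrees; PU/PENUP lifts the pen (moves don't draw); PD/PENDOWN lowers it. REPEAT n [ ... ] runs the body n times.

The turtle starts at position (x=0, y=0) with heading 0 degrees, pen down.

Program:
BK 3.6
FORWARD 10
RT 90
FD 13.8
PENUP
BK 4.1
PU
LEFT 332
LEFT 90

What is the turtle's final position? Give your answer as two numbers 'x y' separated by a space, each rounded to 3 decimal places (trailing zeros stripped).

Executing turtle program step by step:
Start: pos=(0,0), heading=0, pen down
BK 3.6: (0,0) -> (-3.6,0) [heading=0, draw]
FD 10: (-3.6,0) -> (6.4,0) [heading=0, draw]
RT 90: heading 0 -> 270
FD 13.8: (6.4,0) -> (6.4,-13.8) [heading=270, draw]
PU: pen up
BK 4.1: (6.4,-13.8) -> (6.4,-9.7) [heading=270, move]
PU: pen up
LT 332: heading 270 -> 242
LT 90: heading 242 -> 332
Final: pos=(6.4,-9.7), heading=332, 3 segment(s) drawn

Answer: 6.4 -9.7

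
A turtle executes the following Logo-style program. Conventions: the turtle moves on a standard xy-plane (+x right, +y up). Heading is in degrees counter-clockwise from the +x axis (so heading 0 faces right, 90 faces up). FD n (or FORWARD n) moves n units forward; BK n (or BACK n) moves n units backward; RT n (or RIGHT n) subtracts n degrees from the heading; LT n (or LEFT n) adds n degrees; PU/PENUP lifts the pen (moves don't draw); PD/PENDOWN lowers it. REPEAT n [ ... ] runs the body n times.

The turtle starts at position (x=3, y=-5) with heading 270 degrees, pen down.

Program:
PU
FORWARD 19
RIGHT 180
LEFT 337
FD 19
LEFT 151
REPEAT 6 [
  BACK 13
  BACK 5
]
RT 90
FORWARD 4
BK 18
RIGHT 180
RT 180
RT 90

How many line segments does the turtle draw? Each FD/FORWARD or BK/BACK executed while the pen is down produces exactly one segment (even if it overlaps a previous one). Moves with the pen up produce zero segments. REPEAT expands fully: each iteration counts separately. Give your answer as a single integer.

Answer: 0

Derivation:
Executing turtle program step by step:
Start: pos=(3,-5), heading=270, pen down
PU: pen up
FD 19: (3,-5) -> (3,-24) [heading=270, move]
RT 180: heading 270 -> 90
LT 337: heading 90 -> 67
FD 19: (3,-24) -> (10.424,-6.51) [heading=67, move]
LT 151: heading 67 -> 218
REPEAT 6 [
  -- iteration 1/6 --
  BK 13: (10.424,-6.51) -> (20.668,1.493) [heading=218, move]
  BK 5: (20.668,1.493) -> (24.608,4.571) [heading=218, move]
  -- iteration 2/6 --
  BK 13: (24.608,4.571) -> (34.852,12.575) [heading=218, move]
  BK 5: (34.852,12.575) -> (38.792,15.653) [heading=218, move]
  -- iteration 3/6 --
  BK 13: (38.792,15.653) -> (49.036,23.657) [heading=218, move]
  BK 5: (49.036,23.657) -> (52.976,26.735) [heading=218, move]
  -- iteration 4/6 --
  BK 13: (52.976,26.735) -> (63.221,34.739) [heading=218, move]
  BK 5: (63.221,34.739) -> (67.161,37.817) [heading=218, move]
  -- iteration 5/6 --
  BK 13: (67.161,37.817) -> (77.405,45.821) [heading=218, move]
  BK 5: (77.405,45.821) -> (81.345,48.899) [heading=218, move]
  -- iteration 6/6 --
  BK 13: (81.345,48.899) -> (91.589,56.903) [heading=218, move]
  BK 5: (91.589,56.903) -> (95.529,59.981) [heading=218, move]
]
RT 90: heading 218 -> 128
FD 4: (95.529,59.981) -> (93.066,63.133) [heading=128, move]
BK 18: (93.066,63.133) -> (104.148,48.949) [heading=128, move]
RT 180: heading 128 -> 308
RT 180: heading 308 -> 128
RT 90: heading 128 -> 38
Final: pos=(104.148,48.949), heading=38, 0 segment(s) drawn
Segments drawn: 0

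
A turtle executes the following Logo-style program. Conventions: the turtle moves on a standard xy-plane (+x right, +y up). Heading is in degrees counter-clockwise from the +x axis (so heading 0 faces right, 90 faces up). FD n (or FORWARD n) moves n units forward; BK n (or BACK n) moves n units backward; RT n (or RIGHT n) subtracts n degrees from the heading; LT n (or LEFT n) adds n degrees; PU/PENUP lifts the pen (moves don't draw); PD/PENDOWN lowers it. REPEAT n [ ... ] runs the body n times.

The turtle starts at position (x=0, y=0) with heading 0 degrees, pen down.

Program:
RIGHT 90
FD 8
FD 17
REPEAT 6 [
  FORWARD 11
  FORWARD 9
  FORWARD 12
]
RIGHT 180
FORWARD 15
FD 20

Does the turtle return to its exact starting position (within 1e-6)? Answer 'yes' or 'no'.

Answer: no

Derivation:
Executing turtle program step by step:
Start: pos=(0,0), heading=0, pen down
RT 90: heading 0 -> 270
FD 8: (0,0) -> (0,-8) [heading=270, draw]
FD 17: (0,-8) -> (0,-25) [heading=270, draw]
REPEAT 6 [
  -- iteration 1/6 --
  FD 11: (0,-25) -> (0,-36) [heading=270, draw]
  FD 9: (0,-36) -> (0,-45) [heading=270, draw]
  FD 12: (0,-45) -> (0,-57) [heading=270, draw]
  -- iteration 2/6 --
  FD 11: (0,-57) -> (0,-68) [heading=270, draw]
  FD 9: (0,-68) -> (0,-77) [heading=270, draw]
  FD 12: (0,-77) -> (0,-89) [heading=270, draw]
  -- iteration 3/6 --
  FD 11: (0,-89) -> (0,-100) [heading=270, draw]
  FD 9: (0,-100) -> (0,-109) [heading=270, draw]
  FD 12: (0,-109) -> (0,-121) [heading=270, draw]
  -- iteration 4/6 --
  FD 11: (0,-121) -> (0,-132) [heading=270, draw]
  FD 9: (0,-132) -> (0,-141) [heading=270, draw]
  FD 12: (0,-141) -> (0,-153) [heading=270, draw]
  -- iteration 5/6 --
  FD 11: (0,-153) -> (0,-164) [heading=270, draw]
  FD 9: (0,-164) -> (0,-173) [heading=270, draw]
  FD 12: (0,-173) -> (0,-185) [heading=270, draw]
  -- iteration 6/6 --
  FD 11: (0,-185) -> (0,-196) [heading=270, draw]
  FD 9: (0,-196) -> (0,-205) [heading=270, draw]
  FD 12: (0,-205) -> (0,-217) [heading=270, draw]
]
RT 180: heading 270 -> 90
FD 15: (0,-217) -> (0,-202) [heading=90, draw]
FD 20: (0,-202) -> (0,-182) [heading=90, draw]
Final: pos=(0,-182), heading=90, 22 segment(s) drawn

Start position: (0, 0)
Final position: (0, -182)
Distance = 182; >= 1e-6 -> NOT closed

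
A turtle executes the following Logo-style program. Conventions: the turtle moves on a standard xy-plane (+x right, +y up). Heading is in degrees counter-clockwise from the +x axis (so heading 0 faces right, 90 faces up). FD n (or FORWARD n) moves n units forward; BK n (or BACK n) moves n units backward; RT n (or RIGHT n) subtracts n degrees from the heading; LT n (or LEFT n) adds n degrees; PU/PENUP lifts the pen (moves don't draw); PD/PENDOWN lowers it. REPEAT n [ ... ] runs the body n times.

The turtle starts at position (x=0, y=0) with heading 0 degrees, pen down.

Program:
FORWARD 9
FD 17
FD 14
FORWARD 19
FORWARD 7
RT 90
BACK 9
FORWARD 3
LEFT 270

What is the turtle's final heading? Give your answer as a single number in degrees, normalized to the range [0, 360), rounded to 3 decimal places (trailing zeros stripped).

Executing turtle program step by step:
Start: pos=(0,0), heading=0, pen down
FD 9: (0,0) -> (9,0) [heading=0, draw]
FD 17: (9,0) -> (26,0) [heading=0, draw]
FD 14: (26,0) -> (40,0) [heading=0, draw]
FD 19: (40,0) -> (59,0) [heading=0, draw]
FD 7: (59,0) -> (66,0) [heading=0, draw]
RT 90: heading 0 -> 270
BK 9: (66,0) -> (66,9) [heading=270, draw]
FD 3: (66,9) -> (66,6) [heading=270, draw]
LT 270: heading 270 -> 180
Final: pos=(66,6), heading=180, 7 segment(s) drawn

Answer: 180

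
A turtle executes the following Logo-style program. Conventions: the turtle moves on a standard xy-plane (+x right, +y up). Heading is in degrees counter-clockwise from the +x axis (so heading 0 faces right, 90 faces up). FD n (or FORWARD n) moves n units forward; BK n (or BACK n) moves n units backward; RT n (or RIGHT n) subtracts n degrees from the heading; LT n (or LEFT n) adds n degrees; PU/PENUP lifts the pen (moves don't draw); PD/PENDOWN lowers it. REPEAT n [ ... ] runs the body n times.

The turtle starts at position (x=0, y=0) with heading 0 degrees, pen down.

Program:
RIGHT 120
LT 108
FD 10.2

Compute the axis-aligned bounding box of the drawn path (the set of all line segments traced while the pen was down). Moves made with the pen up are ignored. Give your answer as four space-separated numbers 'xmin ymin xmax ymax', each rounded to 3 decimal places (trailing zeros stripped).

Answer: 0 -2.121 9.977 0

Derivation:
Executing turtle program step by step:
Start: pos=(0,0), heading=0, pen down
RT 120: heading 0 -> 240
LT 108: heading 240 -> 348
FD 10.2: (0,0) -> (9.977,-2.121) [heading=348, draw]
Final: pos=(9.977,-2.121), heading=348, 1 segment(s) drawn

Segment endpoints: x in {0, 9.977}, y in {-2.121, 0}
xmin=0, ymin=-2.121, xmax=9.977, ymax=0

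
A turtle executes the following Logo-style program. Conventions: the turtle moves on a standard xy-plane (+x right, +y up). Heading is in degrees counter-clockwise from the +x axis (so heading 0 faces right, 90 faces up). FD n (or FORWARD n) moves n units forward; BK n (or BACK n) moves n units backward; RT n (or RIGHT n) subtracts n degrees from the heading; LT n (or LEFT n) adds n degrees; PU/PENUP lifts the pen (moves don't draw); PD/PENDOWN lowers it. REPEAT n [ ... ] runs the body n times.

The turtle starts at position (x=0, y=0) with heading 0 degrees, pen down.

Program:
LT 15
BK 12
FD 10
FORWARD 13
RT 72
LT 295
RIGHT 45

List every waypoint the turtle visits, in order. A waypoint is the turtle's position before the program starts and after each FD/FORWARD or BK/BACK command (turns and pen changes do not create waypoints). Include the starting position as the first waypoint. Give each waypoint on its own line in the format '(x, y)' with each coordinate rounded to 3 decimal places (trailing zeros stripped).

Answer: (0, 0)
(-11.591, -3.106)
(-1.932, -0.518)
(10.625, 2.847)

Derivation:
Executing turtle program step by step:
Start: pos=(0,0), heading=0, pen down
LT 15: heading 0 -> 15
BK 12: (0,0) -> (-11.591,-3.106) [heading=15, draw]
FD 10: (-11.591,-3.106) -> (-1.932,-0.518) [heading=15, draw]
FD 13: (-1.932,-0.518) -> (10.625,2.847) [heading=15, draw]
RT 72: heading 15 -> 303
LT 295: heading 303 -> 238
RT 45: heading 238 -> 193
Final: pos=(10.625,2.847), heading=193, 3 segment(s) drawn
Waypoints (4 total):
(0, 0)
(-11.591, -3.106)
(-1.932, -0.518)
(10.625, 2.847)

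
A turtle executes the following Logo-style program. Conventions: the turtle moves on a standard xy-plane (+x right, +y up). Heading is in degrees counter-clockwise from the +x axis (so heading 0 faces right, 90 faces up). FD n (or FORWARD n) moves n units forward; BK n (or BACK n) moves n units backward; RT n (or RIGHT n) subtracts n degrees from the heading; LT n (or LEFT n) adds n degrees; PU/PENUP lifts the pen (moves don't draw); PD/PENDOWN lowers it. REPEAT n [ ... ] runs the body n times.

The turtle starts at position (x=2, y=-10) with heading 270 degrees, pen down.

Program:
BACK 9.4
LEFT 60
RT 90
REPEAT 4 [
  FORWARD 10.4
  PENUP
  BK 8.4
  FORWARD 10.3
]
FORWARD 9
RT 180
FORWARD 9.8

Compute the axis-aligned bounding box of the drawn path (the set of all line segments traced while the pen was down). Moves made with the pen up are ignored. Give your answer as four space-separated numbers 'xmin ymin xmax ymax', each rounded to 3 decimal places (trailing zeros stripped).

Answer: -3.2 -10 2 -0.6

Derivation:
Executing turtle program step by step:
Start: pos=(2,-10), heading=270, pen down
BK 9.4: (2,-10) -> (2,-0.6) [heading=270, draw]
LT 60: heading 270 -> 330
RT 90: heading 330 -> 240
REPEAT 4 [
  -- iteration 1/4 --
  FD 10.4: (2,-0.6) -> (-3.2,-9.607) [heading=240, draw]
  PU: pen up
  BK 8.4: (-3.2,-9.607) -> (1,-2.332) [heading=240, move]
  FD 10.3: (1,-2.332) -> (-4.15,-11.252) [heading=240, move]
  -- iteration 2/4 --
  FD 10.4: (-4.15,-11.252) -> (-9.35,-20.259) [heading=240, move]
  PU: pen up
  BK 8.4: (-9.35,-20.259) -> (-5.15,-12.984) [heading=240, move]
  FD 10.3: (-5.15,-12.984) -> (-10.3,-21.904) [heading=240, move]
  -- iteration 3/4 --
  FD 10.4: (-10.3,-21.904) -> (-15.5,-30.911) [heading=240, move]
  PU: pen up
  BK 8.4: (-15.5,-30.911) -> (-11.3,-23.636) [heading=240, move]
  FD 10.3: (-11.3,-23.636) -> (-16.45,-32.556) [heading=240, move]
  -- iteration 4/4 --
  FD 10.4: (-16.45,-32.556) -> (-21.65,-41.563) [heading=240, move]
  PU: pen up
  BK 8.4: (-21.65,-41.563) -> (-17.45,-34.288) [heading=240, move]
  FD 10.3: (-17.45,-34.288) -> (-22.6,-43.208) [heading=240, move]
]
FD 9: (-22.6,-43.208) -> (-27.1,-51.003) [heading=240, move]
RT 180: heading 240 -> 60
FD 9.8: (-27.1,-51.003) -> (-22.2,-42.516) [heading=60, move]
Final: pos=(-22.2,-42.516), heading=60, 2 segment(s) drawn

Segment endpoints: x in {-3.2, 2, 2}, y in {-10, -9.607, -0.6}
xmin=-3.2, ymin=-10, xmax=2, ymax=-0.6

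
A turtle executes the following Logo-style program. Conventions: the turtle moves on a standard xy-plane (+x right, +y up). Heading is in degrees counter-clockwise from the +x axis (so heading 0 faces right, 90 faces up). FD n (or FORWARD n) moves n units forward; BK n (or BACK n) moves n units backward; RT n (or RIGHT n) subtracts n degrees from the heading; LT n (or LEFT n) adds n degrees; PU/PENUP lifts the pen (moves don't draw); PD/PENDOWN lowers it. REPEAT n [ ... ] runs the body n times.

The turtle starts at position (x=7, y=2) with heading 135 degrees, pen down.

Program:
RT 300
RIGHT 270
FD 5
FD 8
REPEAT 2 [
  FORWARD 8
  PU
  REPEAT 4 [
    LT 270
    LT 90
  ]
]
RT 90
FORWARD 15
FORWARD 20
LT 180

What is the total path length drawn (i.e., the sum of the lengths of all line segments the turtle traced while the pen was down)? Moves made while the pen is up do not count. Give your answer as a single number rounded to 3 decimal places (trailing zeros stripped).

Executing turtle program step by step:
Start: pos=(7,2), heading=135, pen down
RT 300: heading 135 -> 195
RT 270: heading 195 -> 285
FD 5: (7,2) -> (8.294,-2.83) [heading=285, draw]
FD 8: (8.294,-2.83) -> (10.365,-10.557) [heading=285, draw]
REPEAT 2 [
  -- iteration 1/2 --
  FD 8: (10.365,-10.557) -> (12.435,-18.284) [heading=285, draw]
  PU: pen up
  REPEAT 4 [
    -- iteration 1/4 --
    LT 270: heading 285 -> 195
    LT 90: heading 195 -> 285
    -- iteration 2/4 --
    LT 270: heading 285 -> 195
    LT 90: heading 195 -> 285
    -- iteration 3/4 --
    LT 270: heading 285 -> 195
    LT 90: heading 195 -> 285
    -- iteration 4/4 --
    LT 270: heading 285 -> 195
    LT 90: heading 195 -> 285
  ]
  -- iteration 2/2 --
  FD 8: (12.435,-18.284) -> (14.506,-26.012) [heading=285, move]
  PU: pen up
  REPEAT 4 [
    -- iteration 1/4 --
    LT 270: heading 285 -> 195
    LT 90: heading 195 -> 285
    -- iteration 2/4 --
    LT 270: heading 285 -> 195
    LT 90: heading 195 -> 285
    -- iteration 3/4 --
    LT 270: heading 285 -> 195
    LT 90: heading 195 -> 285
    -- iteration 4/4 --
    LT 270: heading 285 -> 195
    LT 90: heading 195 -> 285
  ]
]
RT 90: heading 285 -> 195
FD 15: (14.506,-26.012) -> (0.017,-29.894) [heading=195, move]
FD 20: (0.017,-29.894) -> (-19.302,-35.071) [heading=195, move]
LT 180: heading 195 -> 15
Final: pos=(-19.302,-35.071), heading=15, 3 segment(s) drawn

Segment lengths:
  seg 1: (7,2) -> (8.294,-2.83), length = 5
  seg 2: (8.294,-2.83) -> (10.365,-10.557), length = 8
  seg 3: (10.365,-10.557) -> (12.435,-18.284), length = 8
Total = 21

Answer: 21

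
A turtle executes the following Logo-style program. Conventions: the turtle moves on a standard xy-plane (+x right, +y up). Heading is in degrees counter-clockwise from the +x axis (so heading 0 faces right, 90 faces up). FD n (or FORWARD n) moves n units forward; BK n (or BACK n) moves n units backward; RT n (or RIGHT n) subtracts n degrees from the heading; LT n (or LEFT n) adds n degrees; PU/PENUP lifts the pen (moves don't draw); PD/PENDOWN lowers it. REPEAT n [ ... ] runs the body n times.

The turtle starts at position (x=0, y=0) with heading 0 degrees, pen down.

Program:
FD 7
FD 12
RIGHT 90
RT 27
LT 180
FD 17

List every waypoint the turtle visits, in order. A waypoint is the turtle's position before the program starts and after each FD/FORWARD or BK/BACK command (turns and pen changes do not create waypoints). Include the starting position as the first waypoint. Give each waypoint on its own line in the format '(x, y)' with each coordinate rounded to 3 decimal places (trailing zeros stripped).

Executing turtle program step by step:
Start: pos=(0,0), heading=0, pen down
FD 7: (0,0) -> (7,0) [heading=0, draw]
FD 12: (7,0) -> (19,0) [heading=0, draw]
RT 90: heading 0 -> 270
RT 27: heading 270 -> 243
LT 180: heading 243 -> 63
FD 17: (19,0) -> (26.718,15.147) [heading=63, draw]
Final: pos=(26.718,15.147), heading=63, 3 segment(s) drawn
Waypoints (4 total):
(0, 0)
(7, 0)
(19, 0)
(26.718, 15.147)

Answer: (0, 0)
(7, 0)
(19, 0)
(26.718, 15.147)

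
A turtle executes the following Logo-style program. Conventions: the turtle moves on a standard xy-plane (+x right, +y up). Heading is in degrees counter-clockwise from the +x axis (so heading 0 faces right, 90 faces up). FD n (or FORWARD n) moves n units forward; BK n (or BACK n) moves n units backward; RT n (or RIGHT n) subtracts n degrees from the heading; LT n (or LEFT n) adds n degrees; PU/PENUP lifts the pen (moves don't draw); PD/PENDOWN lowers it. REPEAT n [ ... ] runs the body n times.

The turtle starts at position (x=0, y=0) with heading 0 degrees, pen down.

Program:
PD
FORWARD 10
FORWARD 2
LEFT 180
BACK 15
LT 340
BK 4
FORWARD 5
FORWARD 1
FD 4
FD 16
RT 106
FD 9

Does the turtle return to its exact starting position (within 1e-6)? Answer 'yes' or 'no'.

Executing turtle program step by step:
Start: pos=(0,0), heading=0, pen down
PD: pen down
FD 10: (0,0) -> (10,0) [heading=0, draw]
FD 2: (10,0) -> (12,0) [heading=0, draw]
LT 180: heading 0 -> 180
BK 15: (12,0) -> (27,0) [heading=180, draw]
LT 340: heading 180 -> 160
BK 4: (27,0) -> (30.759,-1.368) [heading=160, draw]
FD 5: (30.759,-1.368) -> (26.06,0.342) [heading=160, draw]
FD 1: (26.06,0.342) -> (25.121,0.684) [heading=160, draw]
FD 4: (25.121,0.684) -> (21.362,2.052) [heading=160, draw]
FD 16: (21.362,2.052) -> (6.327,7.524) [heading=160, draw]
RT 106: heading 160 -> 54
FD 9: (6.327,7.524) -> (11.617,14.806) [heading=54, draw]
Final: pos=(11.617,14.806), heading=54, 9 segment(s) drawn

Start position: (0, 0)
Final position: (11.617, 14.806)
Distance = 18.819; >= 1e-6 -> NOT closed

Answer: no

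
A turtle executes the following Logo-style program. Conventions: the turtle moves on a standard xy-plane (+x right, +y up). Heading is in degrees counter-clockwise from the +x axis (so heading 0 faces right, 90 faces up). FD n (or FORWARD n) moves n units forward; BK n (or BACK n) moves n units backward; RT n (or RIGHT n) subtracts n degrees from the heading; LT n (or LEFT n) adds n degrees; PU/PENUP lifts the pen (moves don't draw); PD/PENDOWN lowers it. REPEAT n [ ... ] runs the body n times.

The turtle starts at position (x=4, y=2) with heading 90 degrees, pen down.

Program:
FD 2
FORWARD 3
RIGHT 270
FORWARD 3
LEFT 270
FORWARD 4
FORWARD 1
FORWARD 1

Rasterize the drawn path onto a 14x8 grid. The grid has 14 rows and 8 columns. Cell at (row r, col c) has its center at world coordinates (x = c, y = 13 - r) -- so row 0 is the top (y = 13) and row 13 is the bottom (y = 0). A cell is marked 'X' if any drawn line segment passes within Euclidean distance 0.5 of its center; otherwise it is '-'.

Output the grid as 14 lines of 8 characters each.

Answer: -X------
-X------
-X------
-X------
-X------
-X------
-XXXX---
----X---
----X---
----X---
----X---
----X---
--------
--------

Derivation:
Segment 0: (4,2) -> (4,4)
Segment 1: (4,4) -> (4,7)
Segment 2: (4,7) -> (1,7)
Segment 3: (1,7) -> (1,11)
Segment 4: (1,11) -> (1,12)
Segment 5: (1,12) -> (1,13)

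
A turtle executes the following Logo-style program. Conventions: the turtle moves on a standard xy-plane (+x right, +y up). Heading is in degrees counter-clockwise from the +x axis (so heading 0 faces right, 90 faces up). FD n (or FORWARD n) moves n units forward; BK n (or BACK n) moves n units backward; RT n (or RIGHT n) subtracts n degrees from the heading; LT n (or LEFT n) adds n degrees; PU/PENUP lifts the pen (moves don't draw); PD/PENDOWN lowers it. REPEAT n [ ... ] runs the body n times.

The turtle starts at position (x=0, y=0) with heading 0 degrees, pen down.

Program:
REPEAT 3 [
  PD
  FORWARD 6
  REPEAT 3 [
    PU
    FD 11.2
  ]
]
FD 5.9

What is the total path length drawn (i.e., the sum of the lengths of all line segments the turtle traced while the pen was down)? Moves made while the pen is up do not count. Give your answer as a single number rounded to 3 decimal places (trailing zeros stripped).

Executing turtle program step by step:
Start: pos=(0,0), heading=0, pen down
REPEAT 3 [
  -- iteration 1/3 --
  PD: pen down
  FD 6: (0,0) -> (6,0) [heading=0, draw]
  REPEAT 3 [
    -- iteration 1/3 --
    PU: pen up
    FD 11.2: (6,0) -> (17.2,0) [heading=0, move]
    -- iteration 2/3 --
    PU: pen up
    FD 11.2: (17.2,0) -> (28.4,0) [heading=0, move]
    -- iteration 3/3 --
    PU: pen up
    FD 11.2: (28.4,0) -> (39.6,0) [heading=0, move]
  ]
  -- iteration 2/3 --
  PD: pen down
  FD 6: (39.6,0) -> (45.6,0) [heading=0, draw]
  REPEAT 3 [
    -- iteration 1/3 --
    PU: pen up
    FD 11.2: (45.6,0) -> (56.8,0) [heading=0, move]
    -- iteration 2/3 --
    PU: pen up
    FD 11.2: (56.8,0) -> (68,0) [heading=0, move]
    -- iteration 3/3 --
    PU: pen up
    FD 11.2: (68,0) -> (79.2,0) [heading=0, move]
  ]
  -- iteration 3/3 --
  PD: pen down
  FD 6: (79.2,0) -> (85.2,0) [heading=0, draw]
  REPEAT 3 [
    -- iteration 1/3 --
    PU: pen up
    FD 11.2: (85.2,0) -> (96.4,0) [heading=0, move]
    -- iteration 2/3 --
    PU: pen up
    FD 11.2: (96.4,0) -> (107.6,0) [heading=0, move]
    -- iteration 3/3 --
    PU: pen up
    FD 11.2: (107.6,0) -> (118.8,0) [heading=0, move]
  ]
]
FD 5.9: (118.8,0) -> (124.7,0) [heading=0, move]
Final: pos=(124.7,0), heading=0, 3 segment(s) drawn

Segment lengths:
  seg 1: (0,0) -> (6,0), length = 6
  seg 2: (39.6,0) -> (45.6,0), length = 6
  seg 3: (79.2,0) -> (85.2,0), length = 6
Total = 18

Answer: 18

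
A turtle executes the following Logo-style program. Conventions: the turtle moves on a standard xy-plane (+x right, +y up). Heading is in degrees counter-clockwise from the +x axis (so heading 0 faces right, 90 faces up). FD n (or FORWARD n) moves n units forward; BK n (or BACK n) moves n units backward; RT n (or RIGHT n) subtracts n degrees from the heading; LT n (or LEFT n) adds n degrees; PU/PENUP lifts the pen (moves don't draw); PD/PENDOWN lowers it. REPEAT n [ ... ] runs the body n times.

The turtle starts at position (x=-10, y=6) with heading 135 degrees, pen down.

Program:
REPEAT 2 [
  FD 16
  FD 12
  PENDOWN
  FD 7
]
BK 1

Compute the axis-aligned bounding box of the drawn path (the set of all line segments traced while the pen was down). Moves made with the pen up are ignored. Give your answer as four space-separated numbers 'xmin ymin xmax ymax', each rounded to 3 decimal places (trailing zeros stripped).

Answer: -59.497 6 -10 55.497

Derivation:
Executing turtle program step by step:
Start: pos=(-10,6), heading=135, pen down
REPEAT 2 [
  -- iteration 1/2 --
  FD 16: (-10,6) -> (-21.314,17.314) [heading=135, draw]
  FD 12: (-21.314,17.314) -> (-29.799,25.799) [heading=135, draw]
  PD: pen down
  FD 7: (-29.799,25.799) -> (-34.749,30.749) [heading=135, draw]
  -- iteration 2/2 --
  FD 16: (-34.749,30.749) -> (-46.062,42.062) [heading=135, draw]
  FD 12: (-46.062,42.062) -> (-54.548,50.548) [heading=135, draw]
  PD: pen down
  FD 7: (-54.548,50.548) -> (-59.497,55.497) [heading=135, draw]
]
BK 1: (-59.497,55.497) -> (-58.79,54.79) [heading=135, draw]
Final: pos=(-58.79,54.79), heading=135, 7 segment(s) drawn

Segment endpoints: x in {-59.497, -58.79, -54.548, -46.062, -34.749, -29.799, -21.314, -10}, y in {6, 17.314, 25.799, 30.749, 42.062, 50.548, 54.79, 55.497}
xmin=-59.497, ymin=6, xmax=-10, ymax=55.497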